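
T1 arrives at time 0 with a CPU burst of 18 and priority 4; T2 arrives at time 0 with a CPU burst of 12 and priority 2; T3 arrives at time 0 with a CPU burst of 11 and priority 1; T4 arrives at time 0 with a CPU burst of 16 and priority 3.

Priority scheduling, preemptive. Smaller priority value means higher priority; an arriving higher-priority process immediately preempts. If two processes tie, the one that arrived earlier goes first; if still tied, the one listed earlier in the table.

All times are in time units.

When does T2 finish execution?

23

Schedule: | T3 0-11 | T2 11-23 | T4 23-39 | T1 39-57 |
Completion: T1=57  T2=23  T3=11  T4=39
Turnaround (C−A): T1=57  T2=23  T3=11  T4=39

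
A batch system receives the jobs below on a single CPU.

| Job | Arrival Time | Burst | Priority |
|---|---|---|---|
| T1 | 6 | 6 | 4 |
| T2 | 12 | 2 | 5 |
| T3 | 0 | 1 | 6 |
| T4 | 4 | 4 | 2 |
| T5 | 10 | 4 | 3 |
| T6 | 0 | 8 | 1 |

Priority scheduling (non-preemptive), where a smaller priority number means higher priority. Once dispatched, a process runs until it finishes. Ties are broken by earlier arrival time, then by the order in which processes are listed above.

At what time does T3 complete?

Schedule: | T6 0-8 | T4 8-12 | T5 12-16 | T1 16-22 | T2 22-24 | T3 24-25 |
Completion: T1=22  T2=24  T3=25  T4=12  T5=16  T6=8

25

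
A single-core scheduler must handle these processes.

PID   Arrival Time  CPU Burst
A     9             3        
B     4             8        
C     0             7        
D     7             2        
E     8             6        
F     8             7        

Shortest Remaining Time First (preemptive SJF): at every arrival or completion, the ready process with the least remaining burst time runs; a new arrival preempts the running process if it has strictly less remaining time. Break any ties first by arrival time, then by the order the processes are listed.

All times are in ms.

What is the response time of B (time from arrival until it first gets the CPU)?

Schedule: | C 0-7 | D 7-9 | A 9-12 | E 12-18 | F 18-25 | B 25-33 |
Completion: A=12  B=33  C=7  D=9  E=18  F=25
Response(B) = first start − arrival = 25 − 4 = 21

21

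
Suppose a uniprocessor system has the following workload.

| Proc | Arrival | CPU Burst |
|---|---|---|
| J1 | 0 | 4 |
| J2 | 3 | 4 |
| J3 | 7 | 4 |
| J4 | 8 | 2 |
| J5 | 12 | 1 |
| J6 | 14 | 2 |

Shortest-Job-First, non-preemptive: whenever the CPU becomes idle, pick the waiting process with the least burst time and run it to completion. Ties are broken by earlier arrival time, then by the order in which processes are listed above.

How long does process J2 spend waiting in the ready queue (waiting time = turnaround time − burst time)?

1

Timeline: | J1 0-4 | J2 4-8 | J4 8-10 | J3 10-14 | J5 14-15 | J6 15-17 |
Completion: J1=4  J2=8  J3=14  J4=10  J5=15  J6=17
Turnaround (C−A): J1=4  J2=5  J3=7  J4=2  J5=3  J6=3
Waiting(J2) = turnaround − burst = 5 − 4 = 1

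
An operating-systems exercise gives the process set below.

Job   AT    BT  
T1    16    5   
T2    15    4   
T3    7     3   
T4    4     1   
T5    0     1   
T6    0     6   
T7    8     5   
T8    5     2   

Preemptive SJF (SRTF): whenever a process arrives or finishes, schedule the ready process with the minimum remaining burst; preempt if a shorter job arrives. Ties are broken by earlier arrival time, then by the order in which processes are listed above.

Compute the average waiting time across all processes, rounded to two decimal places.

Timeline: | T5 0-1 | T6 1-4 | T4 4-5 | T8 5-7 | T6 7-10 | T3 10-13 | T7 13-18 | T2 18-22 | T1 22-27 |
Completion: T1=27  T2=22  T3=13  T4=5  T5=1  T6=10  T7=18  T8=7
Turnaround (C−A): T1=11  T2=7  T3=6  T4=1  T5=1  T6=10  T7=10  T8=2
Waiting times: T1=6, T2=3, T3=3, T4=0, T5=0, T6=4, T7=5, T8=0
Average waiting = (6+3+3+0+0+4+5+0) / 8 = 21/8 = 2.63

2.63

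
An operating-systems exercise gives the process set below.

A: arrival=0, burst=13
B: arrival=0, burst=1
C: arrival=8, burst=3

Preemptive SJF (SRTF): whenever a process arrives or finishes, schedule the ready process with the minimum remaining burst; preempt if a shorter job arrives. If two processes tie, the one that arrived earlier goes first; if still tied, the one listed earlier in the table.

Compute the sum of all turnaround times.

21

Schedule: | B 0-1 | A 1-8 | C 8-11 | A 11-17 |
Completion: A=17  B=1  C=11
Turnaround = completion − arrival: A=17, B=1, C=3
Total turnaround = 17 + 1 + 3 = 21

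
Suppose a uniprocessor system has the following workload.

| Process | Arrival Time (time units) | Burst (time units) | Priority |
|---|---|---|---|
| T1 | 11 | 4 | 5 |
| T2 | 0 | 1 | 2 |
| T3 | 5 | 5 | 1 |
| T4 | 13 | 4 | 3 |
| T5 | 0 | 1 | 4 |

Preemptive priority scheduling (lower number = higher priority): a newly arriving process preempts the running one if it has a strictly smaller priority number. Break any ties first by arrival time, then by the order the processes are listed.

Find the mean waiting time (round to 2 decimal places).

Gantt: | T2 0-1 | T5 1-2 | idle 2-5 | T3 5-10 | idle 10-11 | T1 11-13 | T4 13-17 | T1 17-19 |
Completion: T1=19  T2=1  T3=10  T4=17  T5=2
Waiting times: T1=4, T2=0, T3=0, T4=0, T5=1
Average waiting = (4+0+0+0+1) / 5 = 5/5 = 1.00

1.00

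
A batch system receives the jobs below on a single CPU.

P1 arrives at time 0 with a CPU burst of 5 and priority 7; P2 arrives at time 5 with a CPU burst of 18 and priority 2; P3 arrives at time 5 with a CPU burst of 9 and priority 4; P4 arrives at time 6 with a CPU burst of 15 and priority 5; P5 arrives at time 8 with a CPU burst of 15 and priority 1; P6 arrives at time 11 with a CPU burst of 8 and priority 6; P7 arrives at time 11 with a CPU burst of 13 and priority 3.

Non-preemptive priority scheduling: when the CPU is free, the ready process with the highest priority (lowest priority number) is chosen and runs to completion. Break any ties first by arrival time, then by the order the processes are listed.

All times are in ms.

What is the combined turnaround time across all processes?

Timeline: | P1 0-5 | P2 5-23 | P5 23-38 | P7 38-51 | P3 51-60 | P4 60-75 | P6 75-83 |
Completion: P1=5  P2=23  P3=60  P4=75  P5=38  P6=83  P7=51
Turnaround (C−A): P1=5  P2=18  P3=55  P4=69  P5=30  P6=72  P7=40
Turnaround = completion − arrival: P1=5, P2=18, P3=55, P4=69, P5=30, P6=72, P7=40
Total turnaround = 5 + 18 + 55 + 69 + 30 + 72 + 40 = 289

289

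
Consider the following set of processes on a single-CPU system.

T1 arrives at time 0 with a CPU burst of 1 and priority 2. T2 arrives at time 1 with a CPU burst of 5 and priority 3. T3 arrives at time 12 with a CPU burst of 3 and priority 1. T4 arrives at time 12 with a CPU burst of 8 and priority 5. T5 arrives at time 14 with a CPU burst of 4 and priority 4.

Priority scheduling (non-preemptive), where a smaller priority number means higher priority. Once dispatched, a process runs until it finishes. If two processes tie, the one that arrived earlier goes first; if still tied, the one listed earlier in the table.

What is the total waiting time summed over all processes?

Gantt: | T1 0-1 | T2 1-6 | idle 6-12 | T3 12-15 | T5 15-19 | T4 19-27 |
Completion: T1=1  T2=6  T3=15  T4=27  T5=19
Waiting = turnaround − burst: T1=0, T2=0, T3=0, T4=7, T5=1
Total waiting = 0 + 0 + 0 + 7 + 1 = 8

8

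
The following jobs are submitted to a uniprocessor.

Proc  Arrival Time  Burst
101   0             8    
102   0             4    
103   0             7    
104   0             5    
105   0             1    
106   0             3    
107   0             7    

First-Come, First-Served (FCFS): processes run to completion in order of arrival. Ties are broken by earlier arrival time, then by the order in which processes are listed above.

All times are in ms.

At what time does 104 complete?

24

Schedule: | 101 0-8 | 102 8-12 | 103 12-19 | 104 19-24 | 105 24-25 | 106 25-28 | 107 28-35 |
Completion: 101=8  102=12  103=19  104=24  105=25  106=28  107=35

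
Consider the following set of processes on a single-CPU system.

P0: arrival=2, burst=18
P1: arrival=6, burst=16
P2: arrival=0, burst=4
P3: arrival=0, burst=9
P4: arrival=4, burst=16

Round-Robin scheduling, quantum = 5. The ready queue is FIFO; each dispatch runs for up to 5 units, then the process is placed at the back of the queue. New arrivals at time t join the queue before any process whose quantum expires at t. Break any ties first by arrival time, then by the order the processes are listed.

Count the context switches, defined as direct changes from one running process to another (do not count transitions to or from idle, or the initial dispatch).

14

Timeline: | P2 0-4 | P3 4-9 | P0 9-14 | P4 14-19 | P1 19-24 | P3 24-28 | P0 28-33 | P4 33-38 | P1 38-43 | P0 43-48 | P4 48-53 | P1 53-58 | P0 58-61 | P4 61-62 | P1 62-63 |
Completion: P0=61  P1=63  P2=4  P3=28  P4=62
Turnaround (C−A): P0=59  P1=57  P2=4  P3=28  P4=58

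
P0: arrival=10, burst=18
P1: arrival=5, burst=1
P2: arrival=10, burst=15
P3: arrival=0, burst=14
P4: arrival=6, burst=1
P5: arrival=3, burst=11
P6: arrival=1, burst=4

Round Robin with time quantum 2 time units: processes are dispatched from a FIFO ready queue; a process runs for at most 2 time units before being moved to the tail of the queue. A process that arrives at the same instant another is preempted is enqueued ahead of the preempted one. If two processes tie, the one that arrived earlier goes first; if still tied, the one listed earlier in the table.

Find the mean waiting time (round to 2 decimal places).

Gantt: | P3 0-2 | P6 2-4 | P3 4-6 | P5 6-8 | P6 8-10 | P1 10-11 | P4 11-12 | P3 12-14 | P5 14-16 | P0 16-18 | P2 18-20 | P3 20-22 | P5 22-24 | P0 24-26 | P2 26-28 | P3 28-30 | P5 30-32 | P0 32-34 | P2 34-36 | P3 36-38 | P5 38-40 | P0 40-42 | P2 42-44 | P3 44-46 | P5 46-47 | P0 47-49 | P2 49-51 | P0 51-53 | P2 53-55 | P0 55-57 | P2 57-59 | P0 59-61 | P2 61-62 | P0 62-64 |
Completion: P0=64  P1=11  P2=62  P3=46  P4=12  P5=47  P6=10
Turnaround (C−A): P0=54  P1=6  P2=52  P3=46  P4=6  P5=44  P6=9
Waiting times: P0=36, P1=5, P2=37, P3=32, P4=5, P5=33, P6=5
Average waiting = (36+5+37+32+5+33+5) / 7 = 153/7 = 21.86

21.86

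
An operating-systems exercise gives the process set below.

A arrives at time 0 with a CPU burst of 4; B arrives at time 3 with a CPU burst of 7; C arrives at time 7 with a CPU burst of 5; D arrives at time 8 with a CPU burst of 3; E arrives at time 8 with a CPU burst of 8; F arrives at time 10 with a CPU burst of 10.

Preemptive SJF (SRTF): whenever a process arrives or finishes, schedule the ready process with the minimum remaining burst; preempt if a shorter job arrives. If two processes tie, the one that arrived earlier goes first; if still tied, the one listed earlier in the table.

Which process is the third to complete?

Gantt: | A 0-4 | B 4-11 | D 11-14 | C 14-19 | E 19-27 | F 27-37 |
Completion: A=4  B=11  C=19  D=14  E=27  F=37
Turnaround (C−A): A=4  B=8  C=12  D=6  E=19  F=27
Finish order: A → B → D → C → E → F

D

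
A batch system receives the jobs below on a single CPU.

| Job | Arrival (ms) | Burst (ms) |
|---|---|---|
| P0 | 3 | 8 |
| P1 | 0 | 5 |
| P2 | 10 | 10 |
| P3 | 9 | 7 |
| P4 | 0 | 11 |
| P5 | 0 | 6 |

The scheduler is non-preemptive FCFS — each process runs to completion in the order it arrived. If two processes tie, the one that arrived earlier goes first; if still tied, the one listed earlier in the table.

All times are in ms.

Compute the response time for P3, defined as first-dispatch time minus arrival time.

Timeline: | P1 0-5 | P4 5-16 | P5 16-22 | P0 22-30 | P3 30-37 | P2 37-47 |
Completion: P0=30  P1=5  P2=47  P3=37  P4=16  P5=22
Turnaround (C−A): P0=27  P1=5  P2=37  P3=28  P4=16  P5=22
Response(P3) = first start − arrival = 30 − 9 = 21

21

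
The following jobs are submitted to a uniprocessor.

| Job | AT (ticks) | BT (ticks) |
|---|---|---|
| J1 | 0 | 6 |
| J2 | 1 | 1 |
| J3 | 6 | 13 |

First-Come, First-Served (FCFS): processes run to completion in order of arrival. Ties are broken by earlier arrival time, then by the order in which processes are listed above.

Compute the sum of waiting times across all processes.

6

Timeline: | J1 0-6 | J2 6-7 | J3 7-20 |
Completion: J1=6  J2=7  J3=20
Turnaround (C−A): J1=6  J2=6  J3=14
Waiting = turnaround − burst: J1=0, J2=5, J3=1
Total waiting = 0 + 5 + 1 = 6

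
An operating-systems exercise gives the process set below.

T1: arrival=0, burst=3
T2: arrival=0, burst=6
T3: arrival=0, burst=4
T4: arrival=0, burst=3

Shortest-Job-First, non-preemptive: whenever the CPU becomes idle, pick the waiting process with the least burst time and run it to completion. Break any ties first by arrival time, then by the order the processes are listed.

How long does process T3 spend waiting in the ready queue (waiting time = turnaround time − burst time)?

Gantt: | T1 0-3 | T4 3-6 | T3 6-10 | T2 10-16 |
Completion: T1=3  T2=16  T3=10  T4=6
Waiting(T3) = turnaround − burst = 10 − 4 = 6

6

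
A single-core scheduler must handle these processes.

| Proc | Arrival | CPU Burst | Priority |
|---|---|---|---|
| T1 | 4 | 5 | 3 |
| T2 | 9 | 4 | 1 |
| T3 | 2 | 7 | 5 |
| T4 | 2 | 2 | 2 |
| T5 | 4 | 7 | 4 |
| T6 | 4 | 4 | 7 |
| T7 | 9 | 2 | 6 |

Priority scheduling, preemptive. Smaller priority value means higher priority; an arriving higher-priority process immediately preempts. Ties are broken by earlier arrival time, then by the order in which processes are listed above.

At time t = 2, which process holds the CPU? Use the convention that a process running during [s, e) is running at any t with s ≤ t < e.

Gantt: | idle 0-2 | T4 2-4 | T1 4-9 | T2 9-13 | T5 13-20 | T3 20-27 | T7 27-29 | T6 29-33 |
Completion: T1=9  T2=13  T3=27  T4=4  T5=20  T6=33  T7=29

T4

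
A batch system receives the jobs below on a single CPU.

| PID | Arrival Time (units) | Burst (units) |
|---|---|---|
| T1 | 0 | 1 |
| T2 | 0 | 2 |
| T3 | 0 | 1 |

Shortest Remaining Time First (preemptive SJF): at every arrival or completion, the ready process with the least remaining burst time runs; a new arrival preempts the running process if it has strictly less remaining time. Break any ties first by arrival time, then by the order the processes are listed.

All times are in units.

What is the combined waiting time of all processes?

Timeline: | T1 0-1 | T3 1-2 | T2 2-4 |
Completion: T1=1  T2=4  T3=2
Waiting = turnaround − burst: T1=0, T2=2, T3=1
Total waiting = 0 + 2 + 1 = 3

3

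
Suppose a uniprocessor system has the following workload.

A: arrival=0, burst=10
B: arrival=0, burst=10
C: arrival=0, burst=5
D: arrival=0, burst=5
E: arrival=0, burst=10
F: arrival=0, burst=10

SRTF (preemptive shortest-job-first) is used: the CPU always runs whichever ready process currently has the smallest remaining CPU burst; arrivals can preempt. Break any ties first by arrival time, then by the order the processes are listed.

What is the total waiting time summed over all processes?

Gantt: | C 0-5 | D 5-10 | A 10-20 | B 20-30 | E 30-40 | F 40-50 |
Completion: A=20  B=30  C=5  D=10  E=40  F=50
Waiting = turnaround − burst: A=10, B=20, C=0, D=5, E=30, F=40
Total waiting = 10 + 20 + 0 + 5 + 30 + 40 = 105

105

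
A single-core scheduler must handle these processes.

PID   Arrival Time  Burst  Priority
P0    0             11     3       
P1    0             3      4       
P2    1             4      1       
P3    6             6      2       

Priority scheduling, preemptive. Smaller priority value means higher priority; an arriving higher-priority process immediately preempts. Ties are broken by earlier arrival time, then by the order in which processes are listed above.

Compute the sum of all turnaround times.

Gantt: | P0 0-1 | P2 1-5 | P0 5-6 | P3 6-12 | P0 12-21 | P1 21-24 |
Completion: P0=21  P1=24  P2=5  P3=12
Turnaround = completion − arrival: P0=21, P1=24, P2=4, P3=6
Total turnaround = 21 + 24 + 4 + 6 = 55

55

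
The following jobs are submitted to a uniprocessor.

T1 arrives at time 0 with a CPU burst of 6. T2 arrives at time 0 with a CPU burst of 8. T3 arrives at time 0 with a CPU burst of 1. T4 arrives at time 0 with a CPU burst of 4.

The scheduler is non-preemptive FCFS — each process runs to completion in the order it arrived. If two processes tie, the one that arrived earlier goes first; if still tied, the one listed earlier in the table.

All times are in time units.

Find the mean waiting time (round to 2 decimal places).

Timeline: | T1 0-6 | T2 6-14 | T3 14-15 | T4 15-19 |
Completion: T1=6  T2=14  T3=15  T4=19
Turnaround (C−A): T1=6  T2=14  T3=15  T4=19
Waiting times: T1=0, T2=6, T3=14, T4=15
Average waiting = (0+6+14+15) / 4 = 35/4 = 8.75

8.75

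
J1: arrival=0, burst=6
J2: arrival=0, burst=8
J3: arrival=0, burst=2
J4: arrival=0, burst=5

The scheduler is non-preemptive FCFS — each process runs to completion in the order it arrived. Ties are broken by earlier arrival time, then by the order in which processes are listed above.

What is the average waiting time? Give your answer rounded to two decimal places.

9.00

Timeline: | J1 0-6 | J2 6-14 | J3 14-16 | J4 16-21 |
Completion: J1=6  J2=14  J3=16  J4=21
Waiting times: J1=0, J2=6, J3=14, J4=16
Average waiting = (0+6+14+16) / 4 = 36/4 = 9.00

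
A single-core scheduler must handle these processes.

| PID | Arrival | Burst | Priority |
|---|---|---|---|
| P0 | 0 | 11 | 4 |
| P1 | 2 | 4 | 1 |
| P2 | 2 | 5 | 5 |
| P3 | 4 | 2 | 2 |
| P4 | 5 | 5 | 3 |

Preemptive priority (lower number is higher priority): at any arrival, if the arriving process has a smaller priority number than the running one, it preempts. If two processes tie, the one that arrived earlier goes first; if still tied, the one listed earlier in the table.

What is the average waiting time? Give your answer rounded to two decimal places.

Schedule: | P0 0-2 | P1 2-6 | P3 6-8 | P4 8-13 | P0 13-22 | P2 22-27 |
Completion: P0=22  P1=6  P2=27  P3=8  P4=13
Turnaround (C−A): P0=22  P1=4  P2=25  P3=4  P4=8
Waiting times: P0=11, P1=0, P2=20, P3=2, P4=3
Average waiting = (11+0+20+2+3) / 5 = 36/5 = 7.20

7.20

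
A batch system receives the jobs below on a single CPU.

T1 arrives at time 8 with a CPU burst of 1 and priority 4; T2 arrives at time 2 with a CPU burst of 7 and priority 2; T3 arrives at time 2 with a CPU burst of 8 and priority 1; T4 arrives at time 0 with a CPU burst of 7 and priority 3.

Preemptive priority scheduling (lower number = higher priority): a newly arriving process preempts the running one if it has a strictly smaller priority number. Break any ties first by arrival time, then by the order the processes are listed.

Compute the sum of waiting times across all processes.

Gantt: | T4 0-2 | T3 2-10 | T2 10-17 | T4 17-22 | T1 22-23 |
Completion: T1=23  T2=17  T3=10  T4=22
Turnaround (C−A): T1=15  T2=15  T3=8  T4=22
Waiting = turnaround − burst: T1=14, T2=8, T3=0, T4=15
Total waiting = 14 + 8 + 0 + 15 = 37

37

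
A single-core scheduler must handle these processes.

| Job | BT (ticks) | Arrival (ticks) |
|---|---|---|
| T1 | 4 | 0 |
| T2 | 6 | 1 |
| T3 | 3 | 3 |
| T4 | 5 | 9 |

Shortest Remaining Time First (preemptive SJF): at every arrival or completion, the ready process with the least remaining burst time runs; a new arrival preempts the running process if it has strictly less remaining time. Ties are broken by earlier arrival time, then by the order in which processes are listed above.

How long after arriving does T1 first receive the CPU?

0

Schedule: | T1 0-4 | T3 4-7 | T2 7-13 | T4 13-18 |
Completion: T1=4  T2=13  T3=7  T4=18
Turnaround (C−A): T1=4  T2=12  T3=4  T4=9
Response(T1) = first start − arrival = 0 − 0 = 0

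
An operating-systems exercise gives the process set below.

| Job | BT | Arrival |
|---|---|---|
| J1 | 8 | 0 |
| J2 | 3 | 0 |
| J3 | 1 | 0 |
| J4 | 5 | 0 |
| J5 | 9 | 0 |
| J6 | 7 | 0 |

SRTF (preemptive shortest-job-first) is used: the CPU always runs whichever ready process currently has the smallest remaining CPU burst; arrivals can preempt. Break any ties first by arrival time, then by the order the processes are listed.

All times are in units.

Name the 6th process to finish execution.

J5

Schedule: | J3 0-1 | J2 1-4 | J4 4-9 | J6 9-16 | J1 16-24 | J5 24-33 |
Completion: J1=24  J2=4  J3=1  J4=9  J5=33  J6=16
Finish order: J3 → J2 → J4 → J6 → J1 → J5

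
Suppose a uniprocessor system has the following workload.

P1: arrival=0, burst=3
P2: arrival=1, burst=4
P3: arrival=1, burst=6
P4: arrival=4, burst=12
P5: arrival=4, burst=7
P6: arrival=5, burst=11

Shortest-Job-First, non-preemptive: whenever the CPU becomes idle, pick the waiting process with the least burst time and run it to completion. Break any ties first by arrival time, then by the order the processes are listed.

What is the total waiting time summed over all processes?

59

Gantt: | P1 0-3 | P2 3-7 | P3 7-13 | P5 13-20 | P6 20-31 | P4 31-43 |
Completion: P1=3  P2=7  P3=13  P4=43  P5=20  P6=31
Turnaround (C−A): P1=3  P2=6  P3=12  P4=39  P5=16  P6=26
Waiting = turnaround − burst: P1=0, P2=2, P3=6, P4=27, P5=9, P6=15
Total waiting = 0 + 2 + 6 + 27 + 9 + 15 = 59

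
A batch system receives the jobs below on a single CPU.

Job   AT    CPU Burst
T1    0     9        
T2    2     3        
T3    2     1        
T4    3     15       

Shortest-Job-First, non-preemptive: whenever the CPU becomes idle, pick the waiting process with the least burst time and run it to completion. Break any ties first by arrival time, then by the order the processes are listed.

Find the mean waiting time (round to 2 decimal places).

Schedule: | T1 0-9 | T3 9-10 | T2 10-13 | T4 13-28 |
Completion: T1=9  T2=13  T3=10  T4=28
Turnaround (C−A): T1=9  T2=11  T3=8  T4=25
Waiting times: T1=0, T2=8, T3=7, T4=10
Average waiting = (0+8+7+10) / 4 = 25/4 = 6.25

6.25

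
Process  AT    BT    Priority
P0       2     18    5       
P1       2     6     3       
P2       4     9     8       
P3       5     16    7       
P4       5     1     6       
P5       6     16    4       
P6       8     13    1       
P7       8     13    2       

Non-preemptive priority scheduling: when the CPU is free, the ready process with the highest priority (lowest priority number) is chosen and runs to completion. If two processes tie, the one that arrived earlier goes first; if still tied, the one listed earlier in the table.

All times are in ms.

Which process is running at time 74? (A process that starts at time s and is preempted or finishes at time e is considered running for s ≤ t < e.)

P3

Timeline: | idle 0-2 | P1 2-8 | P6 8-21 | P7 21-34 | P5 34-50 | P0 50-68 | P4 68-69 | P3 69-85 | P2 85-94 |
Completion: P0=68  P1=8  P2=94  P3=85  P4=69  P5=50  P6=21  P7=34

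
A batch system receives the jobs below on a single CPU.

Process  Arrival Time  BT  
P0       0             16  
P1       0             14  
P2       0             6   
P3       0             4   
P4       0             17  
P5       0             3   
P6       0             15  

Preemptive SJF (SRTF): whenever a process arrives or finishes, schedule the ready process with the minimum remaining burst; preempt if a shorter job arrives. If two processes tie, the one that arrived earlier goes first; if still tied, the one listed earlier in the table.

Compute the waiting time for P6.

Schedule: | P5 0-3 | P3 3-7 | P2 7-13 | P1 13-27 | P6 27-42 | P0 42-58 | P4 58-75 |
Completion: P0=58  P1=27  P2=13  P3=7  P4=75  P5=3  P6=42
Turnaround (C−A): P0=58  P1=27  P2=13  P3=7  P4=75  P5=3  P6=42
Waiting(P6) = turnaround − burst = 42 − 15 = 27

27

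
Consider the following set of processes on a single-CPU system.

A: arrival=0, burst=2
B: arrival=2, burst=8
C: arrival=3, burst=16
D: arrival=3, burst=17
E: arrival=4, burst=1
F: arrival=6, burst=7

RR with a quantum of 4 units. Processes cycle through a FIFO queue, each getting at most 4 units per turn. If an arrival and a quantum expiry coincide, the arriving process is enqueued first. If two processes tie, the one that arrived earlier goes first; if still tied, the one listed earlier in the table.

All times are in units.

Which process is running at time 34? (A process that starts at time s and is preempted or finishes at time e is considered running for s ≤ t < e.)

C

Gantt: | A 0-2 | B 2-6 | C 6-10 | D 10-14 | E 14-15 | F 15-19 | B 19-23 | C 23-27 | D 27-31 | F 31-34 | C 34-38 | D 38-42 | C 42-46 | D 46-51 |
Completion: A=2  B=23  C=46  D=51  E=15  F=34
Turnaround (C−A): A=2  B=21  C=43  D=48  E=11  F=28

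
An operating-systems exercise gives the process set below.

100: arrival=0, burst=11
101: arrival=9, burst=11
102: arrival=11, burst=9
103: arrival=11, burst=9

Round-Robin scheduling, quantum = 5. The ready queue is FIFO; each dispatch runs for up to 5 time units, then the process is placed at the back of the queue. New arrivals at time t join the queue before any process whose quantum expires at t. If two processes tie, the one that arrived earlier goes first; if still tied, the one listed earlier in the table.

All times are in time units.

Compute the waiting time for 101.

20

Schedule: | 100 0-10 | 101 10-15 | 100 15-16 | 102 16-21 | 103 21-26 | 101 26-31 | 102 31-35 | 103 35-39 | 101 39-40 |
Completion: 100=16  101=40  102=35  103=39
Waiting(101) = turnaround − burst = 31 − 11 = 20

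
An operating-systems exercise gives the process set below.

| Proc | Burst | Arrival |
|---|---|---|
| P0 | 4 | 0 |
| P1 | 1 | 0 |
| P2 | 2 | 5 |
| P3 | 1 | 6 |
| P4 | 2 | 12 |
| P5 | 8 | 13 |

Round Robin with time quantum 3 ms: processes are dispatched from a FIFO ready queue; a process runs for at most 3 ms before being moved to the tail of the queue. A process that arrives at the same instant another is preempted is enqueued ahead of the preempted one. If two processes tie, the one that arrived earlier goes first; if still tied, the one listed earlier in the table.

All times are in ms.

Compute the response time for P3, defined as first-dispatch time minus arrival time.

Schedule: | P0 0-3 | P1 3-4 | P0 4-5 | P2 5-7 | P3 7-8 | idle 8-12 | P4 12-14 | P5 14-22 |
Completion: P0=5  P1=4  P2=7  P3=8  P4=14  P5=22
Turnaround (C−A): P0=5  P1=4  P2=2  P3=2  P4=2  P5=9
Response(P3) = first start − arrival = 7 − 6 = 1

1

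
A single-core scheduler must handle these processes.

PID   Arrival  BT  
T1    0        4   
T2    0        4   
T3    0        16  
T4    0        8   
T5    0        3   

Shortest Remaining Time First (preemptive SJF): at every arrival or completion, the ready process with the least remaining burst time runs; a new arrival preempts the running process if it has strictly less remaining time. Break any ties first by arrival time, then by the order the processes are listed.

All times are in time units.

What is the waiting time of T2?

7

Schedule: | T5 0-3 | T1 3-7 | T2 7-11 | T4 11-19 | T3 19-35 |
Completion: T1=7  T2=11  T3=35  T4=19  T5=3
Turnaround (C−A): T1=7  T2=11  T3=35  T4=19  T5=3
Waiting(T2) = turnaround − burst = 11 − 4 = 7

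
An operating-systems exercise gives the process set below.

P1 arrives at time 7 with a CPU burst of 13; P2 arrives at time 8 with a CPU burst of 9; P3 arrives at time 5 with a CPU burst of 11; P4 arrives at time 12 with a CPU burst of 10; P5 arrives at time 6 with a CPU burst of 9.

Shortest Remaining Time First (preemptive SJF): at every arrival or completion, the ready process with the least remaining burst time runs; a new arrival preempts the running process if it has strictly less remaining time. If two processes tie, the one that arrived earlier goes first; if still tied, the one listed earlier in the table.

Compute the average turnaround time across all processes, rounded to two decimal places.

27.20

Timeline: | idle 0-5 | P3 5-6 | P5 6-15 | P2 15-24 | P3 24-34 | P4 34-44 | P1 44-57 |
Completion: P1=57  P2=24  P3=34  P4=44  P5=15
Turnaround times: P1=50, P2=16, P3=29, P4=32, P5=9
Average turnaround = (50+16+29+32+9) / 5 = 136/5 = 27.20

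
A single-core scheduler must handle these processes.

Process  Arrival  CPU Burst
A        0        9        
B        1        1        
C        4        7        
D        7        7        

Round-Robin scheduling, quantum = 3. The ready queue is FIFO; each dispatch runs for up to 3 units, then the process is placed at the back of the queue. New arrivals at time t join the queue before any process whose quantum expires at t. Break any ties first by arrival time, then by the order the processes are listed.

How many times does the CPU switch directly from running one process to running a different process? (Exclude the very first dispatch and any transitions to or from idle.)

Gantt: | A 0-3 | B 3-4 | A 4-7 | C 7-10 | D 10-13 | A 13-16 | C 16-19 | D 19-22 | C 22-23 | D 23-24 |
Completion: A=16  B=4  C=23  D=24
Turnaround (C−A): A=16  B=3  C=19  D=17

9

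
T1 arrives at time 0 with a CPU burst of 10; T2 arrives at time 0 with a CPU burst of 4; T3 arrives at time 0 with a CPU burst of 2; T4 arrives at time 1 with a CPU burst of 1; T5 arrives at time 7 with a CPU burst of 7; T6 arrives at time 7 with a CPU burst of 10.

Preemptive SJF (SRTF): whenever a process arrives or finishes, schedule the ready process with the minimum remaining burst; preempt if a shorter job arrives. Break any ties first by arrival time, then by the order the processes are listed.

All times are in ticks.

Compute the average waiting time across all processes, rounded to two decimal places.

5.83

Timeline: | T3 0-2 | T4 2-3 | T2 3-7 | T5 7-14 | T1 14-24 | T6 24-34 |
Completion: T1=24  T2=7  T3=2  T4=3  T5=14  T6=34
Waiting times: T1=14, T2=3, T3=0, T4=1, T5=0, T6=17
Average waiting = (14+3+0+1+0+17) / 6 = 35/6 = 5.83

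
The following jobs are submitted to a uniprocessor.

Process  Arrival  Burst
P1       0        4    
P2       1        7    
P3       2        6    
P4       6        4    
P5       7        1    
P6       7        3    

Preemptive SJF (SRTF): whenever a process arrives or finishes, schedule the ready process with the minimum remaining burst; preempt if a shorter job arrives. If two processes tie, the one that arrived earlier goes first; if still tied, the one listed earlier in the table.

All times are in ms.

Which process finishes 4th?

P6

Gantt: | P1 0-4 | P3 4-7 | P5 7-8 | P3 8-11 | P6 11-14 | P4 14-18 | P2 18-25 |
Completion: P1=4  P2=25  P3=11  P4=18  P5=8  P6=14
Finish order: P1 → P5 → P3 → P6 → P4 → P2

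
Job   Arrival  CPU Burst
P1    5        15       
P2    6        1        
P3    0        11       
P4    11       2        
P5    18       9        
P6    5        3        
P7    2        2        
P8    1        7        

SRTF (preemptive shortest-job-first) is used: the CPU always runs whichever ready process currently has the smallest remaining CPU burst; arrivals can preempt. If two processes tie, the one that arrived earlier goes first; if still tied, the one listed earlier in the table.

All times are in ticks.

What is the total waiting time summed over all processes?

Timeline: | P3 0-1 | P8 1-2 | P7 2-4 | P8 4-5 | P6 5-6 | P2 6-7 | P6 7-9 | P8 9-11 | P4 11-13 | P8 13-16 | P3 16-26 | P5 26-35 | P1 35-50 |
Completion: P1=50  P2=7  P3=26  P4=13  P5=35  P6=9  P7=4  P8=16
Turnaround (C−A): P1=45  P2=1  P3=26  P4=2  P5=17  P6=4  P7=2  P8=15
Waiting = turnaround − burst: P1=30, P2=0, P3=15, P4=0, P5=8, P6=1, P7=0, P8=8
Total waiting = 30 + 0 + 15 + 0 + 8 + 1 + 0 + 8 = 62

62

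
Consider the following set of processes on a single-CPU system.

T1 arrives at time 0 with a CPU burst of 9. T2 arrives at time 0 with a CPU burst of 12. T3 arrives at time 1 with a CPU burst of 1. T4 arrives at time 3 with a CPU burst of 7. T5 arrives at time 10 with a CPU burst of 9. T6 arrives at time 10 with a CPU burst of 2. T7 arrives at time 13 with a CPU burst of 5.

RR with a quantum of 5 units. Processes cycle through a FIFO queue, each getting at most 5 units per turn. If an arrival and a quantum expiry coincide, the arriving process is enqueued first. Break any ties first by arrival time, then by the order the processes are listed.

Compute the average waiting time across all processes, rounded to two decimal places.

20.00

Schedule: | T1 0-5 | T2 5-10 | T3 10-11 | T4 11-16 | T1 16-20 | T5 20-25 | T6 25-27 | T2 27-32 | T7 32-37 | T4 37-39 | T5 39-43 | T2 43-45 |
Completion: T1=20  T2=45  T3=11  T4=39  T5=43  T6=27  T7=37
Waiting times: T1=11, T2=33, T3=9, T4=29, T5=24, T6=15, T7=19
Average waiting = (11+33+9+29+24+15+19) / 7 = 140/7 = 20.00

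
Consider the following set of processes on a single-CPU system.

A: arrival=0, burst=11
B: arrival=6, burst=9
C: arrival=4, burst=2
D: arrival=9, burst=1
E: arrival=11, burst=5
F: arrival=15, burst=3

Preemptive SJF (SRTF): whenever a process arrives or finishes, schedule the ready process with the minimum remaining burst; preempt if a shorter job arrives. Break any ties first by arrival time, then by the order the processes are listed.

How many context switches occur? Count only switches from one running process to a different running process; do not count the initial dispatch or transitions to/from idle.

8

Gantt: | A 0-4 | C 4-6 | A 6-9 | D 9-10 | A 10-14 | E 14-15 | F 15-18 | E 18-22 | B 22-31 |
Completion: A=14  B=31  C=6  D=10  E=22  F=18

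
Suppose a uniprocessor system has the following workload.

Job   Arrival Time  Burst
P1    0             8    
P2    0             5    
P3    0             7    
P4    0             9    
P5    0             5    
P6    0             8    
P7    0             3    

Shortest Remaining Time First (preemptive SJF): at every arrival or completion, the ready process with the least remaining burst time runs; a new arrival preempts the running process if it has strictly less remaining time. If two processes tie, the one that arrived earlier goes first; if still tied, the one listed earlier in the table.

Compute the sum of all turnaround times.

153

Timeline: | P7 0-3 | P2 3-8 | P5 8-13 | P3 13-20 | P1 20-28 | P6 28-36 | P4 36-45 |
Completion: P1=28  P2=8  P3=20  P4=45  P5=13  P6=36  P7=3
Turnaround = completion − arrival: P1=28, P2=8, P3=20, P4=45, P5=13, P6=36, P7=3
Total turnaround = 28 + 8 + 20 + 45 + 13 + 36 + 3 = 153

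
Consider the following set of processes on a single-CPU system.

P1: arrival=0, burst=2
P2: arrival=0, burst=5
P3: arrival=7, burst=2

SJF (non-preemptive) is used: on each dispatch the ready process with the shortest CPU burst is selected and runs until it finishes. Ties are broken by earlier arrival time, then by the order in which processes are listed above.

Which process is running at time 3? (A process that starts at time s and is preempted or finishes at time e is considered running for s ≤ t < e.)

Timeline: | P1 0-2 | P2 2-7 | P3 7-9 |
Completion: P1=2  P2=7  P3=9

P2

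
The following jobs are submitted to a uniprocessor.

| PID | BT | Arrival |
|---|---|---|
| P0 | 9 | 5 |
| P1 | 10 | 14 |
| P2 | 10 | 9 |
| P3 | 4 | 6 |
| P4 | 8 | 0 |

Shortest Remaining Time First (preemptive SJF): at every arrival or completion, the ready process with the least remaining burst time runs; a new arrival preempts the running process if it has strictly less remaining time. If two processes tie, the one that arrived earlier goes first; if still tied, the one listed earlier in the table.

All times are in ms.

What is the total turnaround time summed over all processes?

Schedule: | P4 0-8 | P3 8-12 | P0 12-21 | P2 21-31 | P1 31-41 |
Completion: P0=21  P1=41  P2=31  P3=12  P4=8
Turnaround (C−A): P0=16  P1=27  P2=22  P3=6  P4=8
Turnaround = completion − arrival: P0=16, P1=27, P2=22, P3=6, P4=8
Total turnaround = 16 + 27 + 22 + 6 + 8 = 79

79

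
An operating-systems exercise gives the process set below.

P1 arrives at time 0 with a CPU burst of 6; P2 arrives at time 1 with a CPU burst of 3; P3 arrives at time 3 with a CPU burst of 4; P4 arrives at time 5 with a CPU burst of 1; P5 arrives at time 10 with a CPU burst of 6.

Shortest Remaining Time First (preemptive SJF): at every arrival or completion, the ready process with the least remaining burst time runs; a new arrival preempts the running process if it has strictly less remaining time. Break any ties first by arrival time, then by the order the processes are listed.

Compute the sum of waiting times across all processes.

14

Schedule: | P1 0-1 | P2 1-4 | P3 4-5 | P4 5-6 | P3 6-9 | P1 9-14 | P5 14-20 |
Completion: P1=14  P2=4  P3=9  P4=6  P5=20
Turnaround (C−A): P1=14  P2=3  P3=6  P4=1  P5=10
Waiting = turnaround − burst: P1=8, P2=0, P3=2, P4=0, P5=4
Total waiting = 8 + 0 + 2 + 0 + 4 = 14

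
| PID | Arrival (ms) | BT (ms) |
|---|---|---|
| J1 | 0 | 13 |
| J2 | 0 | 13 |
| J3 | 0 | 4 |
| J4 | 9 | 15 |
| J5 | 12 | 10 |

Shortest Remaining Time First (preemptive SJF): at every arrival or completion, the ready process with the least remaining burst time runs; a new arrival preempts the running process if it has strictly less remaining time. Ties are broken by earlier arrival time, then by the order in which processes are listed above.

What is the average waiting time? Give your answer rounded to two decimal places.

13.40

Timeline: | J3 0-4 | J1 4-17 | J5 17-27 | J2 27-40 | J4 40-55 |
Completion: J1=17  J2=40  J3=4  J4=55  J5=27
Waiting times: J1=4, J2=27, J3=0, J4=31, J5=5
Average waiting = (4+27+0+31+5) / 5 = 67/5 = 13.40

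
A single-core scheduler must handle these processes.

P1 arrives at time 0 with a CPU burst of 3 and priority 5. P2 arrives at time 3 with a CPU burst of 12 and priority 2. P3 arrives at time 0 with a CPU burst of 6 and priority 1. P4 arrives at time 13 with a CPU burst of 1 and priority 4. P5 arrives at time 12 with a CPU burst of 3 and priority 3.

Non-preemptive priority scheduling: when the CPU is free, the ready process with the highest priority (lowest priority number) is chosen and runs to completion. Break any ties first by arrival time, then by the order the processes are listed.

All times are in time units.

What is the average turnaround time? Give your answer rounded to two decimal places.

12.80

Timeline: | P3 0-6 | P2 6-18 | P5 18-21 | P4 21-22 | P1 22-25 |
Completion: P1=25  P2=18  P3=6  P4=22  P5=21
Turnaround (C−A): P1=25  P2=15  P3=6  P4=9  P5=9
Turnaround times: P1=25, P2=15, P3=6, P4=9, P5=9
Average turnaround = (25+15+6+9+9) / 5 = 64/5 = 12.80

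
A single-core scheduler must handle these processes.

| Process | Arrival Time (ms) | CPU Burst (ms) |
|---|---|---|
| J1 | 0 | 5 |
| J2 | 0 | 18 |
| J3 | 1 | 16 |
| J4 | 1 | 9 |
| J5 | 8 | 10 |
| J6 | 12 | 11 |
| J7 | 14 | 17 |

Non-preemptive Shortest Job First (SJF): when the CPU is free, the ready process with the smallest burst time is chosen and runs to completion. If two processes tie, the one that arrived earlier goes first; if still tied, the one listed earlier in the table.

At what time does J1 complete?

5

Schedule: | J1 0-5 | J4 5-14 | J5 14-24 | J6 24-35 | J3 35-51 | J7 51-68 | J2 68-86 |
Completion: J1=5  J2=86  J3=51  J4=14  J5=24  J6=35  J7=68
Turnaround (C−A): J1=5  J2=86  J3=50  J4=13  J5=16  J6=23  J7=54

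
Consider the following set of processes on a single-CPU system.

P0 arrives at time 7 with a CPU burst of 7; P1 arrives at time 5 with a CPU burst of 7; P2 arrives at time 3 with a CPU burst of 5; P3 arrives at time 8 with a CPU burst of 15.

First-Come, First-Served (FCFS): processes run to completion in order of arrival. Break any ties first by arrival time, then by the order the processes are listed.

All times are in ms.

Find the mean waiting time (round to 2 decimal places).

6.25

Timeline: | idle 0-3 | P2 3-8 | P1 8-15 | P0 15-22 | P3 22-37 |
Completion: P0=22  P1=15  P2=8  P3=37
Waiting times: P0=8, P1=3, P2=0, P3=14
Average waiting = (8+3+0+14) / 4 = 25/4 = 6.25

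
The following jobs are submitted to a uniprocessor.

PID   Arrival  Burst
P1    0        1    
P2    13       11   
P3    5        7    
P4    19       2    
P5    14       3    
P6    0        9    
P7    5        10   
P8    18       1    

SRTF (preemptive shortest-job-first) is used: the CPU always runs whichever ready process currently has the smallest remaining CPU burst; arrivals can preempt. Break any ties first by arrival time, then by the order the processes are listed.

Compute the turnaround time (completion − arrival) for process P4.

Gantt: | P1 0-1 | P6 1-10 | P3 10-17 | P5 17-18 | P8 18-19 | P5 19-21 | P4 21-23 | P7 23-33 | P2 33-44 |
Completion: P1=1  P2=44  P3=17  P4=23  P5=21  P6=10  P7=33  P8=19
Turnaround (C−A): P1=1  P2=31  P3=12  P4=4  P5=7  P6=10  P7=28  P8=1
Turnaround(P4) = completion − arrival = 23 − 19 = 4

4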